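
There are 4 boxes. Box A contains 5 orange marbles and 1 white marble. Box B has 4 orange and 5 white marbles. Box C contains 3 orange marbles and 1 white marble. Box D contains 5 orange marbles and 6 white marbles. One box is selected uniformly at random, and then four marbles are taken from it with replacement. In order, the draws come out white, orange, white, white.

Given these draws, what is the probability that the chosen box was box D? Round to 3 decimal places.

The likelihood of the observed sequence under each hypothesis: P(data | box A) = (1/6)(5/6)(1/6)(1/6) = 0.003858; P(data | box B) = (5/9)(4/9)(5/9)(5/9) = 0.076208; P(data | box C) = (1/4)(3/4)(1/4)(1/4) = 0.011719; P(data | box D) = (6/11)(5/11)(6/11)(6/11) = 0.073765.
Weighting by the prior gives 1/4 · 0.003858 = 0.00096451, 1/4 · 0.076208 = 0.019052, 1/4 · 0.011719 = 0.0029297, 1/4 · 0.073765 = 0.018441; these sum to 0.041388.
By Bayes' rule, P(box D | data) = (0.018441) / (0.041388) = 0.44558.

0.446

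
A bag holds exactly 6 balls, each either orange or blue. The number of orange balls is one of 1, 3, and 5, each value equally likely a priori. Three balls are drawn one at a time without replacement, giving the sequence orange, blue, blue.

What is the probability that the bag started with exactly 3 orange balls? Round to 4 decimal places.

Under each hypothesis, the probability of the observed sequence is: P(data | r = 1) = (1/6)(5/5)(4/4) = 1/6; P(data | r = 3) = (3/6)(3/5)(2/4) = 3/20; P(data | r = 5) = (5/6)(1/5)(0/4) = 0.
Weighting by the prior gives 1/3 · 1/6 = 1/18, 1/3 · 3/20 = 1/20, 1/3 · 0 = 0; these sum to 19/180.
By Bayes' rule, P(r = 3 | data) = (1/20) / (19/180) = 9/19.

0.4737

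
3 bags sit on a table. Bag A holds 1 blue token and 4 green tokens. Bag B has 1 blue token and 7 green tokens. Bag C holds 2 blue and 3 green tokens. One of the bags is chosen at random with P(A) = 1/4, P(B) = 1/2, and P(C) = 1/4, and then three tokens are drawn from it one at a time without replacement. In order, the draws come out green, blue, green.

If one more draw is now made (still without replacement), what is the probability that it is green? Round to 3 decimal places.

The likelihood of the observed sequence under each hypothesis: P(data | bag A) = (4/5)(1/4)(3/3) = 1/5; P(data | bag B) = (7/8)(1/7)(6/6) = 1/8; P(data | bag C) = (3/5)(2/4)(2/3) = 1/5.
Multiplying each by its prior: 1/4 · 1/5 = 1/20, 1/2 · 1/8 = 1/16, 1/4 · 1/5 = 1/20; summing to 13/80.
The posterior is then P(bag A | data) = 4/13, P(bag B | data) = 5/13, P(bag C | data) = 4/13.
The predictive probability is P(green next | data) = (1)(4/13) + (1)(5/13) + (1/2)(4/13) = 11/13.

0.846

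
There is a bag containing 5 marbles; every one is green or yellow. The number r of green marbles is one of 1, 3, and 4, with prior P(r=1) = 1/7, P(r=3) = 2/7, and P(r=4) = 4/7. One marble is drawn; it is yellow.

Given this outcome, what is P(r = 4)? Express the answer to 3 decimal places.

0.333

Compute the likelihood of this draw for each case: P(data | r = 1) = (4/5) = 4/5; P(data | r = 3) = (2/5) = 2/5; P(data | r = 4) = (1/5) = 1/5.
Multiplying each by its prior: 1/7 · 4/5 = 4/35, 2/7 · 2/5 = 4/35, 4/7 · 1/5 = 4/35; with total 12/35.
Hence P(r = 4 | data) = (4/35) / (12/35) = 1/3.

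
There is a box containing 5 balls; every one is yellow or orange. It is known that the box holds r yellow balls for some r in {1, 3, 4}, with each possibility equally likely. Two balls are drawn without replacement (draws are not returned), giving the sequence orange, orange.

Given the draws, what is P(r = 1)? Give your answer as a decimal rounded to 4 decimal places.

0.8571

The likelihood of the observed sequence under each hypothesis: P(data | r = 1) = (4/5)(3/4) = 3/5; P(data | r = 3) = (2/5)(1/4) = 1/10; P(data | r = 4) = (1/5)(0/4) = 0.
Multiplying each by its prior: 1/3 · 3/5 = 1/5, 1/3 · 1/10 = 1/30, 1/3 · 0 = 0; these sum to 7/30.
Hence P(r = 1 | data) = (1/5) / (7/30) = 6/7.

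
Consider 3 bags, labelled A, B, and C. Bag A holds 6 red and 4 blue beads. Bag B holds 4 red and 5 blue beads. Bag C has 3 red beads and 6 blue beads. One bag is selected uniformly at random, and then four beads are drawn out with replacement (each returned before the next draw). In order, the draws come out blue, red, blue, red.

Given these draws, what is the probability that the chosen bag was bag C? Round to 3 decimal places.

Under each hypothesis, the probability of the observed sequence is: P(data | bag A) = (4/10)(6/10)(4/10)(6/10) = 0.0576; P(data | bag B) = (5/9)(4/9)(5/9)(4/9) = 0.060966; P(data | bag C) = (6/9)(3/9)(6/9)(3/9) = 0.049383.
The prior-weighted likelihoods are 1/3 · 0.0576 = 0.0192, 1/3 · 0.060966 = 0.020322, 1/3 · 0.049383 = 0.016461; with total 0.055983.
Therefore the posterior P(bag C | data) = (0.016461) / (0.055983) = 0.29403.

0.294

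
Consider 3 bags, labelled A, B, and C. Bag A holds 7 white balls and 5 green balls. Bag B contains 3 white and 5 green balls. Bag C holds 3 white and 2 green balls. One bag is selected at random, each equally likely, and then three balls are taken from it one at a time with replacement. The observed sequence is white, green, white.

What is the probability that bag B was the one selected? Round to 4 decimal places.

The likelihood of the observed sequence under each hypothesis: P(data | bag A) = (7/12)(5/12)(7/12) = 0.14178; P(data | bag B) = (3/8)(5/8)(3/8) = 0.087891; P(data | bag C) = (3/5)(2/5)(3/5) = 0.144.
The prior-weighted likelihoods are 1/3 · 0.14178 = 0.047261, 1/3 · 0.087891 = 0.029297, 1/3 · 0.144 = 0.048; summing to 0.12456.
So P(bag B | data) = (0.029297) / (0.12456) = 0.23521.

0.2352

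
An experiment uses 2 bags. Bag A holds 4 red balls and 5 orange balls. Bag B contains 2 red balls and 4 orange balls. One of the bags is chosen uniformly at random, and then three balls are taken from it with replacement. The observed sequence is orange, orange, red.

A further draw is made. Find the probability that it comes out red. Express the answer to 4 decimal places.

For each hypothesis, P(data | H) works out to: P(data | bag A) = (5/9)(5/9)(4/9) = 100/729; P(data | bag B) = (4/6)(4/6)(2/6) = 4/27.
Multiplying each by its prior: 1/2 · 100/729 = 50/729, 1/2 · 4/27 = 2/27; with total 104/729.
The posterior is then P(bag A | data) = 25/52, P(bag B | data) = 27/52.
Averaging over the posterior, P(red next | data) = (4/9)(25/52) + (1/3)(27/52) = 181/468.

0.3868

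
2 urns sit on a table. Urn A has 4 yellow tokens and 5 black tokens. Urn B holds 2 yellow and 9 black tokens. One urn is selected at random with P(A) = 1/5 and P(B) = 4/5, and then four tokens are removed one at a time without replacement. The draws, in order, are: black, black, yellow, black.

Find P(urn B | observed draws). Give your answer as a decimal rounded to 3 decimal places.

0.865

For each hypothesis, P(data | H) works out to: P(data | urn A) = (5/9)(4/8)(4/7)(3/6) = 0.079365; P(data | urn B) = (9/11)(8/10)(2/9)(7/8) = 0.12727.
The prior-weighted likelihoods are 1/5 · 0.079365 = 0.015873, 4/5 · 0.12727 = 0.10182; these sum to 0.11769.
Therefore the posterior P(urn B | data) = (0.10182) / (0.11769) = 0.86513.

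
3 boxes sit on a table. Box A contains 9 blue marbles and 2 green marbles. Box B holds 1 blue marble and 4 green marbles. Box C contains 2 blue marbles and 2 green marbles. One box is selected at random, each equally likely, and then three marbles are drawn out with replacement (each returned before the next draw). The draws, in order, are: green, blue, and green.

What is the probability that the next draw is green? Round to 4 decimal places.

For each hypothesis, P(data | H) works out to: P(data | box A) = (2/11)(9/11)(2/11) = 0.027047; P(data | box B) = (4/5)(1/5)(4/5) = 0.128; P(data | box C) = (2/4)(2/4)(2/4) = 0.125.
The prior-weighted likelihoods are 1/3 · 0.027047 = 0.0090158, 1/3 · 0.128 = 0.042667, 1/3 · 0.125 = 0.041667; summing to 0.093349.
The posterior is then P(box A | data) = 0.096581, P(box B | data) = 0.45707, P(box C | data) = 0.44635.
The predictive probability is P(green next | data) = (2/11)(0.096581) + (4/5)(0.45707) + (1/2)(0.44635) = 0.60639.

0.6064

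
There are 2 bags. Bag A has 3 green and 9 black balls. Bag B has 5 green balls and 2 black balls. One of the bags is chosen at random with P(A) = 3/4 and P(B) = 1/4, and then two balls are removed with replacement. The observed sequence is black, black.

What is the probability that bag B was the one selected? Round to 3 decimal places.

Compute the likelihood of the observed sequence for each case: P(data | bag A) = (9/12)(9/12) = 0.5625; P(data | bag B) = (2/7)(2/7) = 0.081633.
The prior-weighted likelihoods are 3/4 · 0.5625 = 0.42188, 1/4 · 0.081633 = 0.020408; summing to 0.44228.
So P(bag B | data) = (0.020408) / (0.44228) = 0.046143.

0.046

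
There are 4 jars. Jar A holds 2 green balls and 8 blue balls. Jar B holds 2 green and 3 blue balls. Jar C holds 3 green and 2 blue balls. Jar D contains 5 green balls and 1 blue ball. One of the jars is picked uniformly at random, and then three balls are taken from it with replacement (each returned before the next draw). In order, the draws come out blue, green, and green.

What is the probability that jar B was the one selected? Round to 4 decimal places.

Compute the likelihood of the observed sequence for each case: P(data | jar A) = (8/10)(2/10)(2/10) = 0.032; P(data | jar B) = (3/5)(2/5)(2/5) = 0.096; P(data | jar C) = (2/5)(3/5)(3/5) = 0.144; P(data | jar D) = (1/6)(5/6)(5/6) = 0.11574.
The prior-weighted likelihoods are 1/4 · 0.032 = 0.008, 1/4 · 0.096 = 0.024, 1/4 · 0.144 = 0.036, 1/4 · 0.11574 = 0.028935; summing to 0.096935.
So P(jar B | data) = (0.024) / (0.096935) = 0.24759.

0.2476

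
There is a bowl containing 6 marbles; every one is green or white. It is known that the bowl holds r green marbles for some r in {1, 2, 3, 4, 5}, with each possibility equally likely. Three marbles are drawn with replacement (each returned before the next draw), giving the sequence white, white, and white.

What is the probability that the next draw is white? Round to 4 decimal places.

0.7252

The likelihood of the observed sequence under each hypothesis: P(data | r = 1) = (5/6)(5/6)(5/6) = 0.5787; P(data | r = 2) = (4/6)(4/6)(4/6) = 0.2963; P(data | r = 3) = (3/6)(3/6)(3/6) = 0.125; P(data | r = 4) = (2/6)(2/6)(2/6) = 0.037037; P(data | r = 5) = (1/6)(1/6)(1/6) = 0.0046296.
Multiplying each by its prior: 1/5 · 0.5787 = 0.11574, 1/5 · 0.2963 = 0.059259, 1/5 · 0.125 = 0.025, 1/5 · 0.037037 = 0.0074074, 1/5 · 0.0046296 = 0.00092593; with total 0.20833.
Dividing through by the total gives posterior P(r = 1 | data) = 0.55556, P(r = 2 | data) = 0.28444, P(r = 3 | data) = 0.12, P(r = 4 | data) = 0.035556, P(r = 5 | data) = 0.0044444.
So P(white next | data) = Σ P(white next | H) P(H | data) = (5/6)(0.55556) + (2/3)(0.28444) + (1/2)(0.12) + (1/3)(0.035556) + (1/6)(0.0044444) = 0.72519.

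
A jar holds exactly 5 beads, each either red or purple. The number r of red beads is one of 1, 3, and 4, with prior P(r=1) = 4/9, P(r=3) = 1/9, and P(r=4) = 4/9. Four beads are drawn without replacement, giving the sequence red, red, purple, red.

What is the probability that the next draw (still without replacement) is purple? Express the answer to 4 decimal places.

The likelihood of the observed sequence under each hypothesis: P(data | r = 1) = (1/5)(0/4) = 0; P(data | r = 3) = (3/5)(2/4)(2/3)(1/2) = 1/10; P(data | r = 4) = (4/5)(3/4)(1/3)(2/2) = 1/5.
Multiplying each by its prior: 4/9 · 0 = 0, 1/9 · 1/10 = 1/90, 4/9 · 1/5 = 4/45; these sum to 1/10.
Normalising, the posterior is P(r = 1 | data) = 0, P(r = 3 | data) = 1/9, P(r = 4 | data) = 8/9.
Averaging over the posterior, P(purple next | data) = (1)(1/9) + (0)(8/9) = 1/9.

0.1111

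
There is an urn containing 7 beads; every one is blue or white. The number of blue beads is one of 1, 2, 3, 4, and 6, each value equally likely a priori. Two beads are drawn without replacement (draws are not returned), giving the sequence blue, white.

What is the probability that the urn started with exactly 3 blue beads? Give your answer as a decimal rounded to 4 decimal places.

Under each hypothesis, the probability of the observed sequence is: P(data | r = 1) = (1/7)(6/6) = 1/7; P(data | r = 2) = (2/7)(5/6) = 5/21; P(data | r = 3) = (3/7)(4/6) = 2/7; P(data | r = 4) = (4/7)(3/6) = 2/7; P(data | r = 6) = (6/7)(1/6) = 1/7.
The prior-weighted likelihoods are 1/5 · 1/7 = 1/35, 1/5 · 5/21 = 1/21, 1/5 · 2/7 = 2/35, 1/5 · 2/7 = 2/35, 1/5 · 1/7 = 1/35; summing to 23/105.
So P(r = 3 | data) = (2/35) / (23/105) = 6/23.

0.2609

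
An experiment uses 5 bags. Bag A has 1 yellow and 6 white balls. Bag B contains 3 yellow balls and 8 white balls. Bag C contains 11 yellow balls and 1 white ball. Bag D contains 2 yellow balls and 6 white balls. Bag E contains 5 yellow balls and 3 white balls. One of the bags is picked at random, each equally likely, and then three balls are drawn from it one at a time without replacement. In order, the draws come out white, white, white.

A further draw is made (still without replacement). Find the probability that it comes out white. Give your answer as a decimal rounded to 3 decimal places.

0.665

For each hypothesis, P(data | H) works out to: P(data | bag A) = (6/7)(5/6)(4/5) = 0.57143; P(data | bag B) = (8/11)(7/10)(6/9) = 0.33939; P(data | bag C) = (1/12)(0/11) = 0; P(data | bag D) = (6/8)(5/7)(4/6) = 0.35714; P(data | bag E) = (3/8)(2/7)(1/6) = 0.017857.
Weighting by the prior gives 1/5 · 0.57143 = 0.11429, 1/5 · 0.33939 = 0.067879, 1/5 · 0 = 0, 1/5 · 0.35714 = 0.071429, 1/5 · 0.017857 = 0.0035714; these sum to 0.25716.
Dividing through by the total gives posterior P(bag A | data) = 0.44441, P(bag B | data) = 0.26395, P(bag C | data) = 0, P(bag D | data) = 0.27775, P(bag E | data) = 0.013888.
So P(white next | data) = Σ P(white next | H) P(H | data) = (3/4)(0.44441) + (5/8)(0.26395) + (3/5)(0.27775) + (0)(0.013888) = 0.66493.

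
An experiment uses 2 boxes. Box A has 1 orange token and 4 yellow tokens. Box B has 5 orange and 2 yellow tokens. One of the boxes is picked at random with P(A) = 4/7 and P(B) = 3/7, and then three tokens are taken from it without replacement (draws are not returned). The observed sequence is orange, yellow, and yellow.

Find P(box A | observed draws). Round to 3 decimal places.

Compute the likelihood of the observed sequence for each case: P(data | box A) = (1/5)(4/4)(3/3) = 1/5; P(data | box B) = (5/7)(2/6)(1/5) = 1/21.
Weighting by the prior gives 4/7 · 1/5 = 4/35, 3/7 · 1/21 = 1/49; summing to 33/245.
Therefore the posterior P(box A | data) = (4/35) / (33/245) = 28/33.

0.848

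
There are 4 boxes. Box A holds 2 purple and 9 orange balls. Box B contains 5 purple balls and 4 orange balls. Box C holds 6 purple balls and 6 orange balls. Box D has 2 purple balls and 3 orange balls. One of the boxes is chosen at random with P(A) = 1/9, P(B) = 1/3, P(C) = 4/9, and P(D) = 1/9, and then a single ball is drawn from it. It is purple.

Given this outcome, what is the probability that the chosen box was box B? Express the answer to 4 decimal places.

0.3923

Compute the likelihood of this draw for each case: P(data | box A) = (2/11) = 0.18182; P(data | box B) = (5/9) = 0.55556; P(data | box C) = (6/12) = 0.5; P(data | box D) = (2/5) = 0.4.
Weighting by the prior gives 1/9 · 0.18182 = 0.020202, 1/3 · 0.55556 = 0.18519, 4/9 · 0.5 = 0.22222, 1/9 · 0.4 = 0.044444; summing to 0.47205.
By Bayes' rule, P(box B | data) = (0.18519) / (0.47205) = 0.3923.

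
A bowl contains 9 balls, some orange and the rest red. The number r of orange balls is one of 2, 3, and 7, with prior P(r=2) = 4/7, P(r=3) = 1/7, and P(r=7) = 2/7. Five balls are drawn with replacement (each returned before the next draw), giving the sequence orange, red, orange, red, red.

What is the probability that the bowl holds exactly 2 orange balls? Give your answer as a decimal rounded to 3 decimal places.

The likelihood of the observed sequence under each hypothesis: P(data | r = 2) = (2/9)(7/9)(2/9)(7/9)(7/9) = 0.023235; P(data | r = 3) = (3/9)(6/9)(3/9)(6/9)(6/9) = 0.032922; P(data | r = 7) = (7/9)(2/9)(7/9)(2/9)(2/9) = 0.0066386.
Weighting by the prior gives 4/7 · 0.023235 = 0.013277, 1/7 · 0.032922 = 0.0047031, 2/7 · 0.0066386 = 0.0018967; summing to 0.019877.
By Bayes' rule, P(r = 2 | data) = (0.013277) / (0.019877) = 0.66796.

0.668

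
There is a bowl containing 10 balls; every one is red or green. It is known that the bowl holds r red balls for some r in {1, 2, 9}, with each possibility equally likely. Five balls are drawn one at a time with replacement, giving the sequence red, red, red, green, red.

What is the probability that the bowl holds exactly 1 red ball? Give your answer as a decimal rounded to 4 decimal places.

0.0013

Compute the likelihood of the observed sequence for each case: P(data | r = 1) = (1/10)(1/10)(1/10)(9/10)(1/10) = 9e-05; P(data | r = 2) = (2/10)(2/10)(2/10)(8/10)(2/10) = 0.00128; P(data | r = 9) = (9/10)(9/10)(9/10)(1/10)(9/10) = 0.06561.
Weighting by the prior gives 1/3 · 9e-05 = 3e-05, 1/3 · 0.00128 = 0.00042667, 1/3 · 0.06561 = 0.02187; summing to 0.022327.
Hence P(r = 1 | data) = (3e-05) / (0.022327) = 0.0013437.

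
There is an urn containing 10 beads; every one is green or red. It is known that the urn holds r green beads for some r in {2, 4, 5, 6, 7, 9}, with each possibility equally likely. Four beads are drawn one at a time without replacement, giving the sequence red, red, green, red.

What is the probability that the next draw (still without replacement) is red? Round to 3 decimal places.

Under each hypothesis, the probability of the observed sequence is: P(data | r = 2) = (8/10)(7/9)(2/8)(6/7) = 2/15; P(data | r = 4) = (6/10)(5/9)(4/8)(4/7) = 2/21; P(data | r = 5) = (5/10)(4/9)(5/8)(3/7) = 5/84; P(data | r = 6) = (4/10)(3/9)(6/8)(2/7) = 1/35; P(data | r = 7) = (3/10)(2/9)(7/8)(1/7) = 1/120; P(data | r = 9) = (1/10)(0/9) = 0.
Weighting by the prior gives 1/6 · 2/15 = 1/45, 1/6 · 2/21 = 1/63, 1/6 · 5/84 = 5/504, 1/6 · 1/35 = 1/210, 1/6 · 1/120 = 1/720, 1/6 · 0 = 0; these sum to 13/240.
The posterior is then P(r = 2 | data) = 16/39, P(r = 4 | data) = 80/273, P(r = 5 | data) = 50/273, P(r = 6 | data) = 8/91, P(r = 7 | data) = 1/39, P(r = 9 | data) = 0.
The predictive probability is P(red next | data) = (5/6)(16/39) + (1/2)(80/273) + (1/3)(50/273) + (1/6)(8/91) + (0)(1/39) = 22/39.

0.564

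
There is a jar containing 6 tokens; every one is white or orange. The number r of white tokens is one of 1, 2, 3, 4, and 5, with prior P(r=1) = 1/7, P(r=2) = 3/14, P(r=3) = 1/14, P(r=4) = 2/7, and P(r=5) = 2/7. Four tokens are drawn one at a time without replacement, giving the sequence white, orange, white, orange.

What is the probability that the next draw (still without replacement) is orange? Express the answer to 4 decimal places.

For each hypothesis, P(data | H) works out to: P(data | r = 1) = (1/6)(5/5)(0/4) = 0; P(data | r = 2) = (2/6)(4/5)(1/4)(3/3) = 1/15; P(data | r = 3) = (3/6)(3/5)(2/4)(2/3) = 1/10; P(data | r = 4) = (4/6)(2/5)(3/4)(1/3) = 1/15; P(data | r = 5) = (5/6)(1/5)(4/4)(0/3) = 0.
The prior-weighted likelihoods are 1/7 · 0 = 0, 3/14 · 1/15 = 1/70, 1/14 · 1/10 = 1/140, 2/7 · 1/15 = 2/105, 2/7 · 0 = 0; with total 17/420.
The posterior is then P(r = 1 | data) = 0, P(r = 2 | data) = 6/17, P(r = 3 | data) = 3/17, P(r = 4 | data) = 8/17, P(r = 5 | data) = 0.
Averaging over the posterior, P(orange next | data) = (1)(6/17) + (1/2)(3/17) + (0)(8/17) = 15/34.

0.4412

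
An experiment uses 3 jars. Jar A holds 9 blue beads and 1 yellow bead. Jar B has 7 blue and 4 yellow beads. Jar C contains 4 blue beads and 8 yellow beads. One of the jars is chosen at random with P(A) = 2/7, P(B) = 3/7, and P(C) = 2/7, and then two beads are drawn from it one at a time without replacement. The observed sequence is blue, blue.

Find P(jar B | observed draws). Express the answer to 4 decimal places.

The likelihood of the observed sequence under each hypothesis: P(data | jar A) = (9/10)(8/9) = 4/5; P(data | jar B) = (7/11)(6/10) = 21/55; P(data | jar C) = (4/12)(3/11) = 1/11.
Multiplying each by its prior: 2/7 · 4/5 = 8/35, 3/7 · 21/55 = 9/55, 2/7 · 1/11 = 2/77; with total 23/55.
Hence P(jar B | data) = (9/55) / (23/55) = 9/23.

0.3913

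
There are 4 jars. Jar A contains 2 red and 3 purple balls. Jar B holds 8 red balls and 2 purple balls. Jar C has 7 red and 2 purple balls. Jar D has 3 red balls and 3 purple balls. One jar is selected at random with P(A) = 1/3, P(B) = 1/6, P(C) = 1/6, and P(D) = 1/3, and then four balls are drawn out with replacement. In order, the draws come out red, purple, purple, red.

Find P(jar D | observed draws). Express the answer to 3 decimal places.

0.423

Compute the likelihood of the observed sequence for each case: P(data | jar A) = (2/5)(3/5)(3/5)(2/5) = 0.0576; P(data | jar B) = (8/10)(2/10)(2/10)(8/10) = 0.0256; P(data | jar C) = (7/9)(2/9)(2/9)(7/9) = 0.029873; P(data | jar D) = (3/6)(3/6)(3/6)(3/6) = 0.0625.
Multiplying each by its prior: 1/3 · 0.0576 = 0.0192, 1/6 · 0.0256 = 0.0042667, 1/6 · 0.029873 = 0.0049789, 1/3 · 0.0625 = 0.020833; these sum to 0.049279.
So P(jar D | data) = (0.020833) / (0.049279) = 0.42276.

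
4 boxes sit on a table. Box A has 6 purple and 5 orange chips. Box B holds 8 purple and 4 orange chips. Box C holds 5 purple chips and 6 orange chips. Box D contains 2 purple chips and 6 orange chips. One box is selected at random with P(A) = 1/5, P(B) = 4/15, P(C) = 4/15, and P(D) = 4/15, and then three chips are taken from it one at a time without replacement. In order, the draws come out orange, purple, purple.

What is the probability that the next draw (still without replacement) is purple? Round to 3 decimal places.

For each hypothesis, P(data | H) works out to: P(data | box A) = (5/11)(6/10)(5/9) = 0.15152; P(data | box B) = (4/12)(8/11)(7/10) = 0.1697; P(data | box C) = (6/11)(5/10)(4/9) = 0.12121; P(data | box D) = (6/8)(2/7)(1/6) = 0.035714.
Multiplying each by its prior: 1/5 · 0.15152 = 0.030303, 4/15 · 0.1697 = 0.045253, 4/15 · 0.12121 = 0.032323, 4/15 · 0.035714 = 0.0095238; summing to 0.1174.
Dividing through by the total gives posterior P(box A | data) = 0.25811, P(box B | data) = 0.38545, P(box C | data) = 0.27532, P(box D | data) = 0.081121.
So P(purple next | data) = Σ P(purple next | H) P(H | data) = (1/2)(0.25811) + (2/3)(0.38545) + (3/8)(0.27532) + (0)(0.081121) = 0.48927.

0.489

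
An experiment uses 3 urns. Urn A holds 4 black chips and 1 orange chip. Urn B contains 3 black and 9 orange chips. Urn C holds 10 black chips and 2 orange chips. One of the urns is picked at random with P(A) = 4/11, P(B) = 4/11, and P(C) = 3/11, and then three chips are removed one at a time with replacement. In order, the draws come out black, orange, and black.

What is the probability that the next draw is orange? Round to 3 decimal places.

0.287

For each hypothesis, P(data | H) works out to: P(data | urn A) = (4/5)(1/5)(4/5) = 0.128; P(data | urn B) = (3/12)(9/12)(3/12) = 0.046875; P(data | urn C) = (10/12)(2/12)(10/12) = 0.11574.
Weighting by the prior gives 4/11 · 0.128 = 0.046545, 4/11 · 0.046875 = 0.017045, 3/11 · 0.11574 = 0.031566; these sum to 0.095157.
The posterior is then P(urn A | data) = 0.48915, P(urn B | data) = 0.17913, P(urn C | data) = 0.33172.
The predictive probability is P(orange next | data) = (1/5)(0.48915) + (3/4)(0.17913) + (1/6)(0.33172) = 0.28746.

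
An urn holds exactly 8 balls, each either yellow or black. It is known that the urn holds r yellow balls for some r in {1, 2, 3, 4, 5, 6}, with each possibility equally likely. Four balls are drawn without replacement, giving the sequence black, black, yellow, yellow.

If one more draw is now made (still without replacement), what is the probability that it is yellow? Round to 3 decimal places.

For each hypothesis, P(data | H) works out to: P(data | r = 1) = (7/8)(6/7)(1/6)(0/5) = 0; P(data | r = 2) = (6/8)(5/7)(2/6)(1/5) = 1/28; P(data | r = 3) = (5/8)(4/7)(3/6)(2/5) = 1/14; P(data | r = 4) = (4/8)(3/7)(4/6)(3/5) = 3/35; P(data | r = 5) = (3/8)(2/7)(5/6)(4/5) = 1/14; P(data | r = 6) = (2/8)(1/7)(6/6)(5/5) = 1/28.
Weighting by the prior gives 1/6 · 0 = 0, 1/6 · 1/28 = 1/168, 1/6 · 1/14 = 1/84, 1/6 · 3/35 = 1/70, 1/6 · 1/14 = 1/84, 1/6 · 1/28 = 1/168; these sum to 1/20.
Dividing through by the total gives posterior P(r = 1 | data) = 0, P(r = 2 | data) = 5/42, P(r = 3 | data) = 5/21, P(r = 4 | data) = 2/7, P(r = 5 | data) = 5/21, P(r = 6 | data) = 5/42.
So P(yellow next | data) = Σ P(yellow next | H) P(H | data) = (0)(5/42) + (1/4)(5/21) + (1/2)(2/7) + (3/4)(5/21) + (1)(5/42) = 1/2.

0.500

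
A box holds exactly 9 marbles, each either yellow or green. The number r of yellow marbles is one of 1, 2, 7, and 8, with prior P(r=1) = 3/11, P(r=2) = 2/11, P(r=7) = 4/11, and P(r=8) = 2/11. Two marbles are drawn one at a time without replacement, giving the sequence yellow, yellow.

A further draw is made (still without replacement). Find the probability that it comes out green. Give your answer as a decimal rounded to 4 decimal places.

Under each hypothesis, the probability of the observed sequence is: P(data | r = 1) = (1/9)(0/8) = 0; P(data | r = 2) = (2/9)(1/8) = 1/36; P(data | r = 7) = (7/9)(6/8) = 7/12; P(data | r = 8) = (8/9)(7/8) = 7/9.
The prior-weighted likelihoods are 3/11 · 0 = 0, 2/11 · 1/36 = 1/198, 4/11 · 7/12 = 7/33, 2/11 · 7/9 = 14/99; these sum to 71/198.
The posterior is then P(r = 1 | data) = 0, P(r = 2 | data) = 1/71, P(r = 7 | data) = 42/71, P(r = 8 | data) = 28/71.
So P(green next | data) = Σ P(green next | H) P(H | data) = (1)(1/71) + (2/7)(42/71) + (1/7)(28/71) = 17/71.

0.2394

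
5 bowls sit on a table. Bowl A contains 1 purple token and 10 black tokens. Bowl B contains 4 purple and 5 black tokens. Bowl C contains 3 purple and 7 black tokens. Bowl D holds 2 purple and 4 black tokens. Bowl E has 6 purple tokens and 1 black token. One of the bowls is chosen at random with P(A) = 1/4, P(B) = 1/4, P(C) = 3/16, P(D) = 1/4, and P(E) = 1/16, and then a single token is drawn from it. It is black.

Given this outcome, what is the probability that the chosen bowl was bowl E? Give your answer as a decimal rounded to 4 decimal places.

Under each hypothesis, the probability of this draw is: P(data | bowl A) = (10/11) = 0.90909; P(data | bowl B) = (5/9) = 0.55556; P(data | bowl C) = (7/10) = 0.7; P(data | bowl D) = (4/6) = 0.66667; P(data | bowl E) = (1/7) = 0.14286.
The prior-weighted likelihoods are 1/4 · 0.90909 = 0.22727, 1/4 · 0.55556 = 0.13889, 3/16 · 0.7 = 0.13125, 1/4 · 0.66667 = 0.16667, 1/16 · 0.14286 = 0.0089286; with total 0.67301.
So P(bowl E | data) = (0.0089286) / (0.67301) = 0.013267.

0.0133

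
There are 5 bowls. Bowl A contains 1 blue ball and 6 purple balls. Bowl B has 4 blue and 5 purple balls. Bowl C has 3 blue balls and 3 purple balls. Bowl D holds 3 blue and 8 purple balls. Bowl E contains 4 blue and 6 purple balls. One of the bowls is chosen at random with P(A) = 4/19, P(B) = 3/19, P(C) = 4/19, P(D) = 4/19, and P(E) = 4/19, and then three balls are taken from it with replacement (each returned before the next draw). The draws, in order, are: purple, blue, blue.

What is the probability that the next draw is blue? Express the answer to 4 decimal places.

The likelihood of the observed sequence under each hypothesis: P(data | bowl A) = (6/7)(1/7)(1/7) = 0.017493; P(data | bowl B) = (5/9)(4/9)(4/9) = 0.10974; P(data | bowl C) = (3/6)(3/6)(3/6) = 0.125; P(data | bowl D) = (8/11)(3/11)(3/11) = 0.054095; P(data | bowl E) = (6/10)(4/10)(4/10) = 0.096.
The prior-weighted likelihoods are 4/19 · 0.017493 = 0.0036827, 3/19 · 0.10974 = 0.017327, 4/19 · 0.125 = 0.026316, 4/19 · 0.054095 = 0.011388, 4/19 · 0.096 = 0.020211; summing to 0.078925.
Dividing through by the total gives posterior P(bowl A | data) = 0.046661, P(bowl B | data) = 0.21954, P(bowl C | data) = 0.33343, P(bowl D | data) = 0.14429, P(bowl E | data) = 0.25607.
Averaging over the posterior, P(blue next | data) = (1/7)(0.046661) + (4/9)(0.21954) + (1/2)(0.33343) + (3/11)(0.14429) + (2/5)(0.25607) = 0.41274.

0.4127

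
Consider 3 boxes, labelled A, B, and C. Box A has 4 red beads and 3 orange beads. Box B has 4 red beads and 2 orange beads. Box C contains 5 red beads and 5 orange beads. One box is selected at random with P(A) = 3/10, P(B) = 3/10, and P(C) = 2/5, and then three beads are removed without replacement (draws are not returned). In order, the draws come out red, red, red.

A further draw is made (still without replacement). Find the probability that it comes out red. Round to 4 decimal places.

0.2985

The likelihood of the observed sequence under each hypothesis: P(data | box A) = (4/7)(3/6)(2/5) = 4/35; P(data | box B) = (4/6)(3/5)(2/4) = 1/5; P(data | box C) = (5/10)(4/9)(3/8) = 1/12.
Weighting by the prior gives 3/10 · 4/35 = 6/175, 3/10 · 1/5 = 3/50, 2/5 · 1/12 = 1/30; with total 67/525.
The posterior is then P(box A | data) = 18/67, P(box B | data) = 63/134, P(box C | data) = 35/134.
So P(red next | data) = Σ P(red next | H) P(H | data) = (1/4)(18/67) + (1/3)(63/134) + (2/7)(35/134) = 20/67.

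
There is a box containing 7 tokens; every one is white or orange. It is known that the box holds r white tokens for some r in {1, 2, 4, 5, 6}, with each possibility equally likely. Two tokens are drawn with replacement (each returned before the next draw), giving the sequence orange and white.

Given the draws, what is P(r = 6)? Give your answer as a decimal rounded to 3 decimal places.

For each hypothesis, P(data | H) works out to: P(data | r = 1) = (6/7)(1/7) = 6/49; P(data | r = 2) = (5/7)(2/7) = 10/49; P(data | r = 4) = (3/7)(4/7) = 12/49; P(data | r = 5) = (2/7)(5/7) = 10/49; P(data | r = 6) = (1/7)(6/7) = 6/49.
The prior-weighted likelihoods are 1/5 · 6/49 = 6/245, 1/5 · 10/49 = 2/49, 1/5 · 12/49 = 12/245, 1/5 · 10/49 = 2/49, 1/5 · 6/49 = 6/245; summing to 44/245.
By Bayes' rule, P(r = 6 | data) = (6/245) / (44/245) = 3/22.

0.136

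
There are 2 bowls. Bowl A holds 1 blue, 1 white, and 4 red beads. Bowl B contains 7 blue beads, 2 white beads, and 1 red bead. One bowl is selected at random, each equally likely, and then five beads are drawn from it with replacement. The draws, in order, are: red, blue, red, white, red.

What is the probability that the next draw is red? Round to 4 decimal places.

0.6572

For each hypothesis, P(data | H) works out to: P(data | bowl A) = (4/6)(1/6)(4/6)(1/6)(4/6) = 0.0082305; P(data | bowl B) = (1/10)(7/10)(1/10)(2/10)(1/10) = 0.00014.
The prior-weighted likelihoods are 1/2 · 0.0082305 = 0.0041152, 1/2 · 0.00014 = 7e-05; with total 0.0041852.
The posterior is then P(bowl A | data) = 0.98327, P(bowl B | data) = 0.016725.
The predictive probability is P(red next | data) = (2/3)(0.98327) + (1/10)(0.016725) = 0.65719.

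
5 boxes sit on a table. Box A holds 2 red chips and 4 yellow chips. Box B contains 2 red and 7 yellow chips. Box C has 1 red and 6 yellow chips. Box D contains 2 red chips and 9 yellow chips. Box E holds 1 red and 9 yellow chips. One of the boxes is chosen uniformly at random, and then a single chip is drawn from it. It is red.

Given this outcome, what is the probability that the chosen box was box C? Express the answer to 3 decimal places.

0.146

The likelihood of this draw under each hypothesis: P(data | box A) = (2/6) = 0.33333; P(data | box B) = (2/9) = 0.22222; P(data | box C) = (1/7) = 0.14286; P(data | box D) = (2/11) = 0.18182; P(data | box E) = (1/10) = 0.1.
The prior-weighted likelihoods are 1/5 · 0.33333 = 0.066667, 1/5 · 0.22222 = 0.044444, 1/5 · 0.14286 = 0.028571, 1/5 · 0.18182 = 0.036364, 1/5 · 0.1 = 0.02; with total 0.19605.
So P(box C | data) = (0.028571) / (0.19605) = 0.14574.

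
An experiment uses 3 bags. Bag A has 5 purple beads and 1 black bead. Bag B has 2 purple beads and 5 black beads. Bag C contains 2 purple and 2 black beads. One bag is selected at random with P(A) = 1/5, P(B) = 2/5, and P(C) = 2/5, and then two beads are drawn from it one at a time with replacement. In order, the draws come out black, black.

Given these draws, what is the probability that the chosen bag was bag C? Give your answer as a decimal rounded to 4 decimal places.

0.3230

For each hypothesis, P(data | H) works out to: P(data | bag A) = (1/6)(1/6) = 0.027778; P(data | bag B) = (5/7)(5/7) = 0.5102; P(data | bag C) = (2/4)(2/4) = 0.25.
Weighting by the prior gives 1/5 · 0.027778 = 0.0055556, 2/5 · 0.5102 = 0.20408, 2/5 · 0.25 = 0.1; summing to 0.30964.
Therefore the posterior P(bag C | data) = (0.1) / (0.30964) = 0.32296.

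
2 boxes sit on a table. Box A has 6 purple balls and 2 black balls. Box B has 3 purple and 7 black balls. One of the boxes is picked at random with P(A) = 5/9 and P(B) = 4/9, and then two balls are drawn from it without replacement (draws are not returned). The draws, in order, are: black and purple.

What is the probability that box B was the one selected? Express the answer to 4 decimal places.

Compute the likelihood of the observed sequence for each case: P(data | box A) = (2/8)(6/7) = 0.21429; P(data | box B) = (7/10)(3/9) = 0.23333.
Multiplying each by its prior: 5/9 · 0.21429 = 0.11905, 4/9 · 0.23333 = 0.1037; with total 0.22275.
Hence P(box B | data) = (0.1037) / (0.22275) = 0.46556.

0.4656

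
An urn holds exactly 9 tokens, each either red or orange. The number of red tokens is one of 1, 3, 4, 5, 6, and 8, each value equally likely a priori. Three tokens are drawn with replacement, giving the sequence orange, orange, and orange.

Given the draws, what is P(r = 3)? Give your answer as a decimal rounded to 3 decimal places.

0.229

The likelihood of the observed sequence under each hypothesis: P(data | r = 1) = (8/9)(8/9)(8/9) = 0.70233; P(data | r = 3) = (6/9)(6/9)(6/9) = 0.2963; P(data | r = 4) = (5/9)(5/9)(5/9) = 0.17147; P(data | r = 5) = (4/9)(4/9)(4/9) = 0.087791; P(data | r = 6) = (3/9)(3/9)(3/9) = 0.037037; P(data | r = 8) = (1/9)(1/9)(1/9) = 0.0013717.
The prior-weighted likelihoods are 1/6 · 0.70233 = 0.11706, 1/6 · 0.2963 = 0.049383, 1/6 · 0.17147 = 0.028578, 1/6 · 0.087791 = 0.014632, 1/6 · 0.037037 = 0.0061728, 1/6 · 0.0013717 = 0.00022862; these sum to 0.21605.
Therefore the posterior P(r = 3 | data) = (0.049383) / (0.21605) = 0.22857.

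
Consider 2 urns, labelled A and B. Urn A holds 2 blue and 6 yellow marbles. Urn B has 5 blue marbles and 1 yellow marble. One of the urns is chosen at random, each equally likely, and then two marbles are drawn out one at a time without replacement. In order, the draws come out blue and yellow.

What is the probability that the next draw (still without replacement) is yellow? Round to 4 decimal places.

0.4688

Compute the likelihood of the observed sequence for each case: P(data | urn A) = (2/8)(6/7) = 3/14; P(data | urn B) = (5/6)(1/5) = 1/6.
Weighting by the prior gives 1/2 · 3/14 = 3/28, 1/2 · 1/6 = 1/12; summing to 4/21.
Normalising, the posterior is P(urn A | data) = 9/16, P(urn B | data) = 7/16.
The predictive probability is P(yellow next | data) = (5/6)(9/16) + (0)(7/16) = 15/32.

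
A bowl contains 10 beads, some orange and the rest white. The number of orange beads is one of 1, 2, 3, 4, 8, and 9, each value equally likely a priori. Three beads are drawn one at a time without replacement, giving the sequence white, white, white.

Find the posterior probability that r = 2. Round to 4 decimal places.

0.2872

For each hypothesis, P(data | H) works out to: P(data | r = 1) = (9/10)(8/9)(7/8) = 7/10; P(data | r = 2) = (8/10)(7/9)(6/8) = 7/15; P(data | r = 3) = (7/10)(6/9)(5/8) = 7/24; P(data | r = 4) = (6/10)(5/9)(4/8) = 1/6; P(data | r = 8) = (2/10)(1/9)(0/8) = 0; P(data | r = 9) = (1/10)(0/9) = 0.
Multiplying each by its prior: 1/6 · 7/10 = 7/60, 1/6 · 7/15 = 7/90, 1/6 · 7/24 = 7/144, 1/6 · 1/6 = 1/36, 1/6 · 0 = 0, 1/6 · 0 = 0; summing to 13/48.
By Bayes' rule, P(r = 2 | data) = (7/90) / (13/48) = 56/195.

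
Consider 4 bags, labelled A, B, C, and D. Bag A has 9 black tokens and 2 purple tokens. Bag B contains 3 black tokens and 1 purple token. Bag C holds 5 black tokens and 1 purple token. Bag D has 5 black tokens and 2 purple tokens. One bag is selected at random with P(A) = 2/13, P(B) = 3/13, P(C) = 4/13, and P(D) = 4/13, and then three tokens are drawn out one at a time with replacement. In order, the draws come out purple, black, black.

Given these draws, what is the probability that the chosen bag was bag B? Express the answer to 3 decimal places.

0.247

Compute the likelihood of the observed sequence for each case: P(data | bag A) = (2/11)(9/11)(9/11) = 0.12171; P(data | bag B) = (1/4)(3/4)(3/4) = 0.14062; P(data | bag C) = (1/6)(5/6)(5/6) = 0.11574; P(data | bag D) = (2/7)(5/7)(5/7) = 0.14577.
The prior-weighted likelihoods are 2/13 · 0.12171 = 0.018725, 3/13 · 0.14062 = 0.032452, 4/13 · 0.11574 = 0.035613, 4/13 · 0.14577 = 0.044853; summing to 0.13164.
Therefore the posterior P(bag B | data) = (0.032452) / (0.13164) = 0.24652.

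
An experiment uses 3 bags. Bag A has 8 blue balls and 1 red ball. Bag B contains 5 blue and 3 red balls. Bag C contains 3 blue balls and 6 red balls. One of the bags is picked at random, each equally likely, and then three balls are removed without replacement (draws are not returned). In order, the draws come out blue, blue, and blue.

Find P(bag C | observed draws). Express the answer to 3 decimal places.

0.014

Under each hypothesis, the probability of the observed sequence is: P(data | bag A) = (8/9)(7/8)(6/7) = 2/3; P(data | bag B) = (5/8)(4/7)(3/6) = 5/28; P(data | bag C) = (3/9)(2/8)(1/7) = 1/84.
Weighting by the prior gives 1/3 · 2/3 = 2/9, 1/3 · 5/28 = 5/84, 1/3 · 1/84 = 1/252; these sum to 2/7.
Hence P(bag C | data) = (1/252) / (2/7) = 1/72.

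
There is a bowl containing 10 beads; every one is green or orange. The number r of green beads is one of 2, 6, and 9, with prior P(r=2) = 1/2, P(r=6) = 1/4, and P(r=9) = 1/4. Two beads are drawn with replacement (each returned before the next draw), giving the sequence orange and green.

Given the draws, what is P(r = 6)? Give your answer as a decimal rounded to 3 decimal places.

0.369

Under each hypothesis, the probability of the observed sequence is: P(data | r = 2) = (8/10)(2/10) = 4/25; P(data | r = 6) = (4/10)(6/10) = 6/25; P(data | r = 9) = (1/10)(9/10) = 9/100.
Weighting by the prior gives 1/2 · 4/25 = 2/25, 1/4 · 6/25 = 3/50, 1/4 · 9/100 = 9/400; these sum to 13/80.
So P(r = 6 | data) = (3/50) / (13/80) = 24/65.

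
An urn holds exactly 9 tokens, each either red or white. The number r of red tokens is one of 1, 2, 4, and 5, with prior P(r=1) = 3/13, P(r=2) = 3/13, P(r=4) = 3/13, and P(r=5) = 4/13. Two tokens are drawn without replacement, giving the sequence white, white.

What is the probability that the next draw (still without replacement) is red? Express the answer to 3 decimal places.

The likelihood of the observed sequence under each hypothesis: P(data | r = 1) = (8/9)(7/8) = 7/9; P(data | r = 2) = (7/9)(6/8) = 7/12; P(data | r = 4) = (5/9)(4/8) = 5/18; P(data | r = 5) = (4/9)(3/8) = 1/6.
Multiplying each by its prior: 3/13 · 7/9 = 7/39, 3/13 · 7/12 = 7/52, 3/13 · 5/18 = 5/78, 4/13 · 1/6 = 2/39; these sum to 67/156.
The posterior is then P(r = 1 | data) = 28/67, P(r = 2 | data) = 21/67, P(r = 4 | data) = 10/67, P(r = 5 | data) = 8/67.
So P(red next | data) = Σ P(red next | H) P(H | data) = (1/7)(28/67) + (2/7)(21/67) + (4/7)(10/67) + (5/7)(8/67) = 150/469.

0.320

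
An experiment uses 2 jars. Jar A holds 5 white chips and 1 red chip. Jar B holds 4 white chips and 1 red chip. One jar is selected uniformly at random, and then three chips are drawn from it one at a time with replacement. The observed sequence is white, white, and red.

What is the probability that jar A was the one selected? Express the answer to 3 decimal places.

0.475

Compute the likelihood of the observed sequence for each case: P(data | jar A) = (5/6)(5/6)(1/6) = 0.11574; P(data | jar B) = (4/5)(4/5)(1/5) = 0.128.
Multiplying each by its prior: 1/2 · 0.11574 = 0.05787, 1/2 · 0.128 = 0.064; summing to 0.12187.
By Bayes' rule, P(jar A | data) = (0.05787) / (0.12187) = 0.47485.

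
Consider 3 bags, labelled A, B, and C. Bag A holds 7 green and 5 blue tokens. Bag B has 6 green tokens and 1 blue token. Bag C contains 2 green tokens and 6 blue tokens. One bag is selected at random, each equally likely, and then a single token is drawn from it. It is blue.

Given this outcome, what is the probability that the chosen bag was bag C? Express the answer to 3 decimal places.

0.573

Under each hypothesis, the probability of this draw is: P(data | bag A) = (5/12) = 5/12; P(data | bag B) = (1/7) = 1/7; P(data | bag C) = (6/8) = 3/4.
Multiplying each by its prior: 1/3 · 5/12 = 5/36, 1/3 · 1/7 = 1/21, 1/3 · 3/4 = 1/4; with total 55/126.
Therefore the posterior P(bag C | data) = (1/4) / (55/126) = 63/110.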